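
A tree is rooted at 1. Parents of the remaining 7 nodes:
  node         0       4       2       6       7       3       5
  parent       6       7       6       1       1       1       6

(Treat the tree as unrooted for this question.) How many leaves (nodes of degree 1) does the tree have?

5

Degree-1 nodes: 0, 2, 3, 4, 5 — 5 of them.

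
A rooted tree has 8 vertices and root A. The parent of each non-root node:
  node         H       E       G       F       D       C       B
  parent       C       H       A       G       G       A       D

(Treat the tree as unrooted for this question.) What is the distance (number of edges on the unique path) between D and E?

D - G - A - C - H - E: 5 edges.

5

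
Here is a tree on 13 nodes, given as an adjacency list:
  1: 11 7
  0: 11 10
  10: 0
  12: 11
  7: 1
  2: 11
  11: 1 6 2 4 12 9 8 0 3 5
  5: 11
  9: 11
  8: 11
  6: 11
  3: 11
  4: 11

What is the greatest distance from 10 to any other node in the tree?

4

Distances from 10 peak at 4, attained at 7.
10-0-11-1-7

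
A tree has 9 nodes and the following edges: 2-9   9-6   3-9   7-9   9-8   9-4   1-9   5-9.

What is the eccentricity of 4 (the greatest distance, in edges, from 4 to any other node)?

2

The node farthest from 4 is 3 (5, 2, 7, 1, 8, 6 also at distance 2), via 4-9-3 — 2 edges.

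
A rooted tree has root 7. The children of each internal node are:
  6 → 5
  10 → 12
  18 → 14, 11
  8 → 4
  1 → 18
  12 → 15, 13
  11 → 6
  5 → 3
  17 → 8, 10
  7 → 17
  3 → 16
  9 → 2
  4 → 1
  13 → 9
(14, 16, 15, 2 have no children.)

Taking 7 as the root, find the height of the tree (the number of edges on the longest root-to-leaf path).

10

16 sits deepest: 7 → 17 → 8 → 4 → 1 → 18 → 11 → 6 → 5 → 3 → 16 — 10 edges from the root.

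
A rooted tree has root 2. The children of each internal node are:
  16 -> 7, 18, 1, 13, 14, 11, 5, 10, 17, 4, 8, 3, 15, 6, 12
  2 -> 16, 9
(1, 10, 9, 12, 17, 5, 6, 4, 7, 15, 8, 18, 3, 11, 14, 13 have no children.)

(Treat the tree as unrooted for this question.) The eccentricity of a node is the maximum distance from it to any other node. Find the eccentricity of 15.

The node farthest from 15 is 9, via 15–16–2–9 — 3 edges.

3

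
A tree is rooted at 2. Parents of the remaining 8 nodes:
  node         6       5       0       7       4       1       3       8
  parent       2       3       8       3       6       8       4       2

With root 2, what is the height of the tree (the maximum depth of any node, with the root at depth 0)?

7 sits deepest: 2 – 6 – 4 – 3 – 7 — 4 edges from the root.

4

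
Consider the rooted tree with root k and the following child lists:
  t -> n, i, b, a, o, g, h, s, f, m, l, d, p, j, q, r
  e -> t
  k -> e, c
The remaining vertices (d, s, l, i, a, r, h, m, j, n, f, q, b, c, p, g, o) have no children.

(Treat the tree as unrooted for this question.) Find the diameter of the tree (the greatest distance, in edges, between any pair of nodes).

A longest path is c–k–e–t–j, with 4 edges.

4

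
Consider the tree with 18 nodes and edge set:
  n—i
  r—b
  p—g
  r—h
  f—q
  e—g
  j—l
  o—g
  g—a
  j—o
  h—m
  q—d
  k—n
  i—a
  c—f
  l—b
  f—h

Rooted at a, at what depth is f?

a → g → o → j → l → b → r → h → f — 8 edges.

8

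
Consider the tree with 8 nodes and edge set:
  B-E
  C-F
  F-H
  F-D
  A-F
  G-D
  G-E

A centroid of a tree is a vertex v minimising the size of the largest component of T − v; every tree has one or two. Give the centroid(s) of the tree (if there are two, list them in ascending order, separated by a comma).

Removing D splits the tree into components of sizes 4, 3; the largest is 4 ≤ ⌊8/2⌋ = 4.
Its neighbour F also leaves a largest component of size 4, so both are centroids.

D, F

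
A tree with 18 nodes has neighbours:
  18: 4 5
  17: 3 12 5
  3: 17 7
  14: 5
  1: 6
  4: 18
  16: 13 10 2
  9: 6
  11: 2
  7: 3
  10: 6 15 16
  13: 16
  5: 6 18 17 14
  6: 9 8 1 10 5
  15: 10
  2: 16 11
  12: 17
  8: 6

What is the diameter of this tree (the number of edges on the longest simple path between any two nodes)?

BFS from 11 reaches 7 last, at distance 8; BFS from 7 confirms no node is farther.
Path: 11–2–16–10–6–5–17–3–7.

8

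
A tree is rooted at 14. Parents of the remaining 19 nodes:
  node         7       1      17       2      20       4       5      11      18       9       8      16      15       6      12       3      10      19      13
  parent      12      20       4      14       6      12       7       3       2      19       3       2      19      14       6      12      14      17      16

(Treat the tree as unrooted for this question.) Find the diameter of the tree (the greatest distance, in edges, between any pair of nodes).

9

BFS from 13 reaches 9 last, at distance 9; BFS from 9 confirms no node is farther.
Path: 13–16–2–14–6–12–4–17–19–9.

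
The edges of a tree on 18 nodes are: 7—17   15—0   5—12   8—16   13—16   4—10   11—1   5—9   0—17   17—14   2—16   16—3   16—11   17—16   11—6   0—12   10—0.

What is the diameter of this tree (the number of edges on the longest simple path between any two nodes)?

7

BFS from 9 reaches 6 last, at distance 7; BFS from 6 confirms no node is farther.
Path: 9-5-12-0-17-16-11-6.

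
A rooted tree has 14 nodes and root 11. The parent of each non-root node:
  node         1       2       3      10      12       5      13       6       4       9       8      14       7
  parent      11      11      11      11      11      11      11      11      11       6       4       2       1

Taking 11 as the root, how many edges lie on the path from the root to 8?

2

Climbing from 8 to the root: 8 → 4 → 11. That's 2 steps.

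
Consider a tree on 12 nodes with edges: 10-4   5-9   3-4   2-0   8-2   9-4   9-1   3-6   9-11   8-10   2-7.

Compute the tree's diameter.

6

Starting from 7, a farthest node is 1 at distance 6.
One longest path: 7-2-8-10-4-9-1.
So the diameter is 6.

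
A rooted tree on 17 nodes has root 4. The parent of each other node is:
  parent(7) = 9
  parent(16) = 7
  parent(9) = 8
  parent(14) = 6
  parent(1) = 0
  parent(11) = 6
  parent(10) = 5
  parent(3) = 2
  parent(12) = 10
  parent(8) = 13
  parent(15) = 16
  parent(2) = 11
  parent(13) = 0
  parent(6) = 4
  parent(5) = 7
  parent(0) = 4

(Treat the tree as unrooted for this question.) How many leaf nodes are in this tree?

Degree-1 nodes: 1, 3, 12, 14, 15 — 5 of them.

5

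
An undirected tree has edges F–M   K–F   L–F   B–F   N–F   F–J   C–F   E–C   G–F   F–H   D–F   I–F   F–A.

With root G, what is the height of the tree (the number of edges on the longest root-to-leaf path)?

The longest root-to-leaf path is G → F → C → E (3 edges).

3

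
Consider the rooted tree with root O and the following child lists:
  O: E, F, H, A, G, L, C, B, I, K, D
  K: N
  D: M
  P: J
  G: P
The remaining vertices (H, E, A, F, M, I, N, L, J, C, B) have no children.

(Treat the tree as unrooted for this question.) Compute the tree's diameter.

Starting from J, a farthest node is M at distance 5.
One longest path: J–P–G–O–D–M.
So the diameter is 5.

5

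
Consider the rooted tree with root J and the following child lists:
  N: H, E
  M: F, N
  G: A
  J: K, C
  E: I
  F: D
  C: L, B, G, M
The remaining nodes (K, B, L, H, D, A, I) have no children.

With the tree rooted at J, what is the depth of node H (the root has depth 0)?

4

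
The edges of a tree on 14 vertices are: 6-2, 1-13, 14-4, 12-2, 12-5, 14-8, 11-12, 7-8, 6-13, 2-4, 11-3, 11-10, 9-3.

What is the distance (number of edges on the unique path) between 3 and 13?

5

The path is 3 - 11 - 12 - 2 - 6 - 13, which has 5 edges.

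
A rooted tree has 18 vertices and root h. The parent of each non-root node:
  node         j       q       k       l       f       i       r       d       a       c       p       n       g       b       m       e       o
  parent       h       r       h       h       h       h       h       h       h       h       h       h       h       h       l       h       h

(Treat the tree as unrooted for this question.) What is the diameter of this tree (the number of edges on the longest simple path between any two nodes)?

4

A longest path is m - l - h - r - q, with 4 edges.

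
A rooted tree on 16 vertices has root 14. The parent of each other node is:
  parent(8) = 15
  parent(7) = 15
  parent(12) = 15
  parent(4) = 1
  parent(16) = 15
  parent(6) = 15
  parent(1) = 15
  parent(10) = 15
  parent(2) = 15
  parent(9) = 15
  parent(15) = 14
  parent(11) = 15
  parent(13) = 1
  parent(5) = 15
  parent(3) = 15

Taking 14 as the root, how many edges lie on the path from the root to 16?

Climbing from 16 to the root: 16–15–14. That's 2 steps.

2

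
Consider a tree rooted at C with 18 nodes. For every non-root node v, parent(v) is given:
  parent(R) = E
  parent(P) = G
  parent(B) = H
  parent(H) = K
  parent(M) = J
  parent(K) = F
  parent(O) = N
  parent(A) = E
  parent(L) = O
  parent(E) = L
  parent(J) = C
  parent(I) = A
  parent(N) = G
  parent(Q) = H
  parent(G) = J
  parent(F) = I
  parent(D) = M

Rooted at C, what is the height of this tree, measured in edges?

12

The longest root-to-leaf path is C – J – G – N – O – L – E – A – I – F – K – H – Q (12 edges).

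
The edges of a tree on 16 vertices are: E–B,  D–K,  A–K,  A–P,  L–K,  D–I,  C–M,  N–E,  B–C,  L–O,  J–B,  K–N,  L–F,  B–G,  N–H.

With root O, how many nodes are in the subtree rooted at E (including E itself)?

E's subtree: {E, B, J, G, C, M}, size 6.

6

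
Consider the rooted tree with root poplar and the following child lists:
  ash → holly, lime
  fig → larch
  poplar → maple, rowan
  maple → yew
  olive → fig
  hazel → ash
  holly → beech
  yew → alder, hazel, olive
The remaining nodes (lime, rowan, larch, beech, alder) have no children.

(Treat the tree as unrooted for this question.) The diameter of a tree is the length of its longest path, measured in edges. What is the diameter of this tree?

7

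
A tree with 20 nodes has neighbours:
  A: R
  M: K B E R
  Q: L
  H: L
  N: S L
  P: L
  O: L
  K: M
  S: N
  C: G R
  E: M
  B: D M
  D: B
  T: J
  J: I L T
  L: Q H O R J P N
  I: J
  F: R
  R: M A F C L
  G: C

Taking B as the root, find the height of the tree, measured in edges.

S sits deepest: B – M – R – L – N – S — 5 edges from the root.

5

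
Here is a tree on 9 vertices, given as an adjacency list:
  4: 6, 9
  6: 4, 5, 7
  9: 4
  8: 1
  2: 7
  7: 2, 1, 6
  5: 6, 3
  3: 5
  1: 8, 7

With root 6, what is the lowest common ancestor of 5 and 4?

Path 5→root: 5 6; path 4→root: 4 6.
First common node: 6.

6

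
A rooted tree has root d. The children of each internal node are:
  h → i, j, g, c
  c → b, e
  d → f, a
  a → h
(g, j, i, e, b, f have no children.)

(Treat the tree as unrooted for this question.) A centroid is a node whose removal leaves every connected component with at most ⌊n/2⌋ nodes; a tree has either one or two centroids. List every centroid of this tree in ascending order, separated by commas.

Delete h: the remaining components have sizes 3, 3, 1, 1, 1. Max 3 ≤ 5, so h is a centroid.
No neighbour of h does as well, so h is the unique centroid.

h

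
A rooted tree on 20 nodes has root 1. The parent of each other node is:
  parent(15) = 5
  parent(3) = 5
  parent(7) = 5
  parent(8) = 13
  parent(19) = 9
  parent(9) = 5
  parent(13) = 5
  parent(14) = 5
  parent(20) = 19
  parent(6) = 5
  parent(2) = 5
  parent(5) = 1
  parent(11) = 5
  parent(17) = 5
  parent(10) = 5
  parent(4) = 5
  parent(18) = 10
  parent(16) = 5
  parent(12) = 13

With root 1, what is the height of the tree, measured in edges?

4

20 sits deepest: 1-5-9-19-20 — 4 edges from the root.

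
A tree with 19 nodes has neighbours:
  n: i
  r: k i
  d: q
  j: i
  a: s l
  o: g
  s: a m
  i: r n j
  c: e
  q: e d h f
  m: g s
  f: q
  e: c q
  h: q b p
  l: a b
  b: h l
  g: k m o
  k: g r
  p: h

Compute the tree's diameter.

Starting from n, a farthest node is c at distance 13.
One longest path: n - i - r - k - g - m - s - a - l - b - h - q - e - c.
So the diameter is 13.

13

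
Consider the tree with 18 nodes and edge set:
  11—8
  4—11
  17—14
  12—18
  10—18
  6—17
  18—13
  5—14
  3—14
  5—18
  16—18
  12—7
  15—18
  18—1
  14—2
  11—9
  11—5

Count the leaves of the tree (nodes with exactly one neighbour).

12

The leaves are 1, 2, 3, 4, 6, 7, 8, 9, 10, 13, 15, 16.
That is 12 leaves.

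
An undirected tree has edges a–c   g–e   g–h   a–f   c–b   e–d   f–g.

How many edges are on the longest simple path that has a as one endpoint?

4

The node farthest from a is d, via a-f-g-e-d — 4 edges.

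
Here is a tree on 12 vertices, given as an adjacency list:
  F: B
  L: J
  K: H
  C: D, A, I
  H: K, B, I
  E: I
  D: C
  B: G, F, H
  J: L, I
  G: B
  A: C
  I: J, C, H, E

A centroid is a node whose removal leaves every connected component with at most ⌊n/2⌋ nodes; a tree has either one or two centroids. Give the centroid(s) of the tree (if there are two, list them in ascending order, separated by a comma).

I

If I is removed the pieces have sizes 5, 3, 2, 1, all ≤ ⌊12/2⌋ = 6.
No neighbour of I does as well, so I is the unique centroid.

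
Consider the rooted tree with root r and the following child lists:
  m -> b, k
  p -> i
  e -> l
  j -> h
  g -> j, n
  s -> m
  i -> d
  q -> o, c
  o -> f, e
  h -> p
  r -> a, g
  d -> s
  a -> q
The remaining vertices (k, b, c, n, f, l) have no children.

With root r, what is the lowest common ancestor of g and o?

r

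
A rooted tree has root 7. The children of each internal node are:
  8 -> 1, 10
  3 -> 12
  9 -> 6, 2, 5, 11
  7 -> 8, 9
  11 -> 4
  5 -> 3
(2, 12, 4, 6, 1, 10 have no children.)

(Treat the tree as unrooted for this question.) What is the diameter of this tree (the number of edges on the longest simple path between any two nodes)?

Starting from 1, a farthest node is 12 at distance 6.
One longest path: 1 - 8 - 7 - 9 - 5 - 3 - 12.
So the diameter is 6.

6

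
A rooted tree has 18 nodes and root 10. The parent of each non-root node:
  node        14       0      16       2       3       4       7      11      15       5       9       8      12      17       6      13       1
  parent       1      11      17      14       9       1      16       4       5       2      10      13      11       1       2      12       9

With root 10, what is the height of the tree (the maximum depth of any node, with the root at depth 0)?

The longest root-to-leaf path is 10 – 9 – 1 – 4 – 11 – 12 – 13 – 8 (7 edges).

7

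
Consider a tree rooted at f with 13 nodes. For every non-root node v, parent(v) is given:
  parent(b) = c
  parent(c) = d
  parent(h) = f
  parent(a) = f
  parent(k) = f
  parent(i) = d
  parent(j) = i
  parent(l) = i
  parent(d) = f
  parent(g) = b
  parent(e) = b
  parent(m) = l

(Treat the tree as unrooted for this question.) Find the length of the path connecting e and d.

3

The path is e - b - c - d, which has 3 edges.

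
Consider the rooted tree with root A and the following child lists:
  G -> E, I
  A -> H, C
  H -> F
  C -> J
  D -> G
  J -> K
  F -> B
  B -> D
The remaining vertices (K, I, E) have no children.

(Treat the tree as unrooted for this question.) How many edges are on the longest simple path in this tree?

Starting from K, a farthest node is I at distance 9.
One longest path: K–J–C–A–H–F–B–D–G–I.
So the diameter is 9.

9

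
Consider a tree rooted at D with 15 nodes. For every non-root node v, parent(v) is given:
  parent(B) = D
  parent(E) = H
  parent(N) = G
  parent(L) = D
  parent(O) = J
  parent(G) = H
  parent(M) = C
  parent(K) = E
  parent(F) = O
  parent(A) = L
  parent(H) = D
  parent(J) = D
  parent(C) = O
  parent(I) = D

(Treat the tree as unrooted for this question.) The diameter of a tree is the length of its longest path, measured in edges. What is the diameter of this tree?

BFS from M reaches N last, at distance 7; BFS from N confirms no node is farther.
Path: M-C-O-J-D-H-G-N.

7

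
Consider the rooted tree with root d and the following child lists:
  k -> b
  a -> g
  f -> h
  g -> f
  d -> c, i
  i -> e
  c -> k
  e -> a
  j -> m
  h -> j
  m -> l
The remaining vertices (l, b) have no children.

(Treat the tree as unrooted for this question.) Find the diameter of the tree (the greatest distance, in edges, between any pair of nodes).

12

A longest path is b-k-c-d-i-e-a-g-f-h-j-m-l, with 12 edges.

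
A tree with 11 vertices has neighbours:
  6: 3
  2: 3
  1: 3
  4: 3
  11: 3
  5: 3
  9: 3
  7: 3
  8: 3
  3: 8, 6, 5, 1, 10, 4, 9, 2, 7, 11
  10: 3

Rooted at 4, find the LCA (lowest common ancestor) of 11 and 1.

3

11's ancestor chain is 11, 3, 4 and 1's is 1, 3, 4; they first meet at 3.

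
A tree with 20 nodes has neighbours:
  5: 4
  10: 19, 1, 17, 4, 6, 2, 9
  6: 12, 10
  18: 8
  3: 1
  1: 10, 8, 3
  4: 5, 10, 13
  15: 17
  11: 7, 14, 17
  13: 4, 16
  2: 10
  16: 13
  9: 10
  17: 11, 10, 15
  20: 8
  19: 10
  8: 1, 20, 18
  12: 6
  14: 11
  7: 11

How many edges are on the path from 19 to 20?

The path is 19 - 10 - 1 - 8 - 20, which has 4 edges.

4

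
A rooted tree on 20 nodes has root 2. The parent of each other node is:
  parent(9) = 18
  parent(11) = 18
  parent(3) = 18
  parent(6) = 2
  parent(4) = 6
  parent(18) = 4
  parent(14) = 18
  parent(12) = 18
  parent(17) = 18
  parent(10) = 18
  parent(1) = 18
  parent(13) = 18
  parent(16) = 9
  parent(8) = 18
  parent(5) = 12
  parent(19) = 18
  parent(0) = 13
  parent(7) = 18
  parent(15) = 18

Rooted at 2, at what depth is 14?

4

Climbing from 14 to the root: 14 → 18 → 4 → 6 → 2. That's 4 steps.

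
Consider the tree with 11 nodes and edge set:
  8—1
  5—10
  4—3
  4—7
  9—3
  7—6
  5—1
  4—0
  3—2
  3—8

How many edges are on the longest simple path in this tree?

7

BFS from 10 reaches 6 last, at distance 7; BFS from 6 confirms no node is farther.
Path: 10 – 5 – 1 – 8 – 3 – 4 – 7 – 6.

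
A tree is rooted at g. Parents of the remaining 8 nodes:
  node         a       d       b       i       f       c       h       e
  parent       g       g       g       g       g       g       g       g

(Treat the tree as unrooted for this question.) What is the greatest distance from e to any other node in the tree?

The node farthest from e is a (h, d, i, b, f, c also at distance 2), via e–g–a — 2 edges.

2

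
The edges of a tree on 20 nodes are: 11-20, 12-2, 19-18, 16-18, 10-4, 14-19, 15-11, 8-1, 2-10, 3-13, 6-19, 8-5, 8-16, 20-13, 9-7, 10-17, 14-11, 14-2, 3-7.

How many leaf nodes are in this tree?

8

Degree-1 nodes: 1, 4, 5, 6, 9, 12, 15, 17 — 8 of them.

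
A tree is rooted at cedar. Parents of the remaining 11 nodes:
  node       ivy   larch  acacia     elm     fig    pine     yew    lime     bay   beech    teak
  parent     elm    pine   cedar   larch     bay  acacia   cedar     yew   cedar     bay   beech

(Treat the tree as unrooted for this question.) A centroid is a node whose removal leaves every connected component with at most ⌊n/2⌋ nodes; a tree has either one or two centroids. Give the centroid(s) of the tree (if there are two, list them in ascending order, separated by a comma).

cedar

If cedar is removed the pieces have sizes 5, 4, 2, all ≤ ⌊12/2⌋ = 6.
Every other node leaves some component of size > 6, so the centroid is unique.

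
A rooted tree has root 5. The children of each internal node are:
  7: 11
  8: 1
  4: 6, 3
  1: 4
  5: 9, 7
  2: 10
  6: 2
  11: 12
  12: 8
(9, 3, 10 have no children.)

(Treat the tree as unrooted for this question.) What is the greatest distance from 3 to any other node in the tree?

A farthest node from 3 is 9.
The path 3–4–1–8–12–11–7–5–9 has 8 edges.

8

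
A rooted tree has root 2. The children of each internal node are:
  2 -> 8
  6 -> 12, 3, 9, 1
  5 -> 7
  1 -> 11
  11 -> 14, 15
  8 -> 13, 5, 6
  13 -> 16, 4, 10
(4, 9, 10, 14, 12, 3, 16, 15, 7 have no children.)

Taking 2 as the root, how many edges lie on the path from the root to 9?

2 → 8 → 6 → 9 — 3 edges.

3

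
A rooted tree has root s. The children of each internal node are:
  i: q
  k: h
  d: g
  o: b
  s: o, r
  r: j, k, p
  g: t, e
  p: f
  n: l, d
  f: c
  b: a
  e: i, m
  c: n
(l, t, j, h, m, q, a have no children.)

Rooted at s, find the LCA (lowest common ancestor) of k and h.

k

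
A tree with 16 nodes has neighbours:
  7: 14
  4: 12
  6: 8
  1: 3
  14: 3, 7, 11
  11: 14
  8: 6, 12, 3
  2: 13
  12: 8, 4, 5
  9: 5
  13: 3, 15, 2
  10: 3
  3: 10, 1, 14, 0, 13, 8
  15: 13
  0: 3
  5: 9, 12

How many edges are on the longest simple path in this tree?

6

A longest path is 2 – 13 – 3 – 8 – 12 – 5 – 9, with 6 edges.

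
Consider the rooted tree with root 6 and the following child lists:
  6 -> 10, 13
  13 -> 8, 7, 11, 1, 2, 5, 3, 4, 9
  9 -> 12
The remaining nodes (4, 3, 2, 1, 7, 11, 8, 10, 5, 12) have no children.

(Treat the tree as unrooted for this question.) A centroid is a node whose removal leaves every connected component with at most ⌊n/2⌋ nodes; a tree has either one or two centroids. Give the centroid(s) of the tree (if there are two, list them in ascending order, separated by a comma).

13

If 13 is removed the pieces have sizes 2, 2, 1, 1, 1, 1, 1, 1, 1, 1, all ≤ ⌊13/2⌋ = 6.
No neighbour of 13 does as well, so 13 is the unique centroid.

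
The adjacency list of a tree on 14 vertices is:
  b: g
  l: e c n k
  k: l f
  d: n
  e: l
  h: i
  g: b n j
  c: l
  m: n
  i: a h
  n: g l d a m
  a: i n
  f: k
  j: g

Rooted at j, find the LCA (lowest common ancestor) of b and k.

b's ancestor chain is b, g, j and k's is k, l, n, g, j; they first meet at g.

g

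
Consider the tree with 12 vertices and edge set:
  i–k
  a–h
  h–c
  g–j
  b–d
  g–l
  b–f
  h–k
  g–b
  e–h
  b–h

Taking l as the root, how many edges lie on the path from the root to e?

4

Path from l to e: l–g–b–h–e, which has 4 edges.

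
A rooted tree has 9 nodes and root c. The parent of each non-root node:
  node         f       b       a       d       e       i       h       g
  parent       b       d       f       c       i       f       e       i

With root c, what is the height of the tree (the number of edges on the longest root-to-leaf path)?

The longest root-to-leaf path is c – d – b – f – i – e – h (6 edges).

6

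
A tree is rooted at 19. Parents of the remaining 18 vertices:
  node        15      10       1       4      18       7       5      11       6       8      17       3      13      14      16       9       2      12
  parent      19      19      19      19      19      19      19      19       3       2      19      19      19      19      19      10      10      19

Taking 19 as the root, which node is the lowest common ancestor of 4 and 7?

19

Ancestors of 4 (toward the root): 4, 19.
Ancestors of 7: 7, 19.
The deepest node appearing in both lists is 19.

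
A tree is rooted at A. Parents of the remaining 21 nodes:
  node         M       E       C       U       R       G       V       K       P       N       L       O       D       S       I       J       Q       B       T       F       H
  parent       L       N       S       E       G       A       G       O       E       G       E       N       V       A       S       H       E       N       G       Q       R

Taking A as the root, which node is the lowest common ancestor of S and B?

Path S→root: S A; path B→root: B N G A.
First common node: A.

A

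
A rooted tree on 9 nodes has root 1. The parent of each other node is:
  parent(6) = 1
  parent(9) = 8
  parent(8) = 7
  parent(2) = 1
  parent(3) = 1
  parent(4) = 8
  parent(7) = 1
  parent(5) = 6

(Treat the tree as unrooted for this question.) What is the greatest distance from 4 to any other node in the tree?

5

The node farthest from 4 is 5, via 4–8–7–1–6–5 — 5 edges.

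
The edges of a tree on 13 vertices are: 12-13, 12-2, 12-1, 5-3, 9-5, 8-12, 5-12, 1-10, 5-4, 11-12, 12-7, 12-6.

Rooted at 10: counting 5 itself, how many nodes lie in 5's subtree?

4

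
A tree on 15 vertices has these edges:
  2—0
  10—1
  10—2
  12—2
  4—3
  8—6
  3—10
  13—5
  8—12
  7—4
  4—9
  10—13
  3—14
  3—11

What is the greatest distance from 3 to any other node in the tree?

5

The node farthest from 3 is 6, via 3-10-2-12-8-6 — 5 edges.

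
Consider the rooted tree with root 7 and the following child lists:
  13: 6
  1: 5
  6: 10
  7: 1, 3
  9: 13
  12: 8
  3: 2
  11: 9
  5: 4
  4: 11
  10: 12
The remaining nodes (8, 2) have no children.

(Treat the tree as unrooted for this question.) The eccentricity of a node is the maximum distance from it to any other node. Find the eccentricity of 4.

7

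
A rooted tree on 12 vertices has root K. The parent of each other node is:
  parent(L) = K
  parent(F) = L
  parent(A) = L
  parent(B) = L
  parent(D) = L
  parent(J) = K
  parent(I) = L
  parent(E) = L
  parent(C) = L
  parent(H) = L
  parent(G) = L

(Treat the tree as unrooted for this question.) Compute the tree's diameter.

3

A longest path is J–K–L–H, with 3 edges.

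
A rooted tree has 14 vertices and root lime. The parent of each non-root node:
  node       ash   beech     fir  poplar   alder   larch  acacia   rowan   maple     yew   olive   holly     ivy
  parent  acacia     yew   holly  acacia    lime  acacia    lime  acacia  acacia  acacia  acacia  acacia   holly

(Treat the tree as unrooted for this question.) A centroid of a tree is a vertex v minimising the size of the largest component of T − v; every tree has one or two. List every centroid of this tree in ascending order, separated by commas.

If acacia is removed the pieces have sizes 3, 2, 2, 1, 1, 1, 1, 1, 1, all ≤ ⌊14/2⌋ = 7.
Every other node leaves some component of size > 7, so the centroid is unique.

acacia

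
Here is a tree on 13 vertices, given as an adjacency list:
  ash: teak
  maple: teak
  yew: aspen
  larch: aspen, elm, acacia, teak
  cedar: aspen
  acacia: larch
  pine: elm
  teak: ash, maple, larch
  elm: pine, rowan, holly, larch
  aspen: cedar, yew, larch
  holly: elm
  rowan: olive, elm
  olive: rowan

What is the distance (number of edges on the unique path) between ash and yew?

4

Walking from ash: ash–teak–larch–aspen–yew. Length 4.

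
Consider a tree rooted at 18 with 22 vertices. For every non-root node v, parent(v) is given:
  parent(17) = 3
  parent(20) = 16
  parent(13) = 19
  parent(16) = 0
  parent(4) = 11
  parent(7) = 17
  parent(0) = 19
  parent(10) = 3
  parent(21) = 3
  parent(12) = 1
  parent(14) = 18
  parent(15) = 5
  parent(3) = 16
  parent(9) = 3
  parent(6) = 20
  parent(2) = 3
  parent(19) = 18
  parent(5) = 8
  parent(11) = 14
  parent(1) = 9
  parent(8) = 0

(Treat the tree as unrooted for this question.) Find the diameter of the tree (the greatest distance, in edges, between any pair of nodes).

10

A longest path is 4–11–14–18–19–0–16–3–9–1–12, with 10 edges.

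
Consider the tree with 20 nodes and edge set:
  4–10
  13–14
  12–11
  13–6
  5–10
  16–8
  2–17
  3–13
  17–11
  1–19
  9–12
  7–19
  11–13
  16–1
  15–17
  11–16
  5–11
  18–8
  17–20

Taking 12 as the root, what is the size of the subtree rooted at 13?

4

13's subtree: {13, 3, 14, 6}, size 4.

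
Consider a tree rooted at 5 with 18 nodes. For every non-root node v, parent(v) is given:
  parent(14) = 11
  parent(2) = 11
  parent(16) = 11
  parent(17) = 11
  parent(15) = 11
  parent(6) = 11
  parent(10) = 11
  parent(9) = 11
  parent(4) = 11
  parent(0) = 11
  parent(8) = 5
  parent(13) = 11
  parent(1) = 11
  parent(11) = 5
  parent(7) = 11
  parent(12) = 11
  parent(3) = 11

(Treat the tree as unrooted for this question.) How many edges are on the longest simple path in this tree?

3

BFS from 8 reaches 3 last, at distance 3; BFS from 3 confirms no node is farther.
Path: 8-5-11-3.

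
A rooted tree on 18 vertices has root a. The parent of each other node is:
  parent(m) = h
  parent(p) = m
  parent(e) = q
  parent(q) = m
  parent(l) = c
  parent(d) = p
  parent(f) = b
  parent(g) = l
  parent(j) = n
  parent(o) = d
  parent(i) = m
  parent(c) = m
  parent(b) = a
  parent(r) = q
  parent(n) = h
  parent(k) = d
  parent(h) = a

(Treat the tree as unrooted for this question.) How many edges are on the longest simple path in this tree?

7

BFS from f reaches g last, at distance 7; BFS from g confirms no node is farther.
Path: f – b – a – h – m – c – l – g.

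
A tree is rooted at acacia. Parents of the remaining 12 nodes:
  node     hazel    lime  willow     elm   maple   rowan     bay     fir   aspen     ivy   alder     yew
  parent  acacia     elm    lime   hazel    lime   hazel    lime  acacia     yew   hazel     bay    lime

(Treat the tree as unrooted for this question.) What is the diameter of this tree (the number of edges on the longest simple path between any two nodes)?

A longest path is aspen - yew - lime - elm - hazel - acacia - fir, with 6 edges.

6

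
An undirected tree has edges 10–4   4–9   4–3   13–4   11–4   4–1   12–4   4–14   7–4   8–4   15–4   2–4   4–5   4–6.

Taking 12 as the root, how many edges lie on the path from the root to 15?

2

Path from 12 to 15: 12–4–15, which has 2 edges.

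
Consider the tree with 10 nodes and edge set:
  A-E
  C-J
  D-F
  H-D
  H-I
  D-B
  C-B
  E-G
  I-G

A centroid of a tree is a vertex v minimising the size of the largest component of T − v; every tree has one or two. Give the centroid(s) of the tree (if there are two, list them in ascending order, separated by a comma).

D, H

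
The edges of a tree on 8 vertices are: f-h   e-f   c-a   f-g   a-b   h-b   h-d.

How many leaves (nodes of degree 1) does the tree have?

The leaves are c, d, e, g.
That is 4 leaves.

4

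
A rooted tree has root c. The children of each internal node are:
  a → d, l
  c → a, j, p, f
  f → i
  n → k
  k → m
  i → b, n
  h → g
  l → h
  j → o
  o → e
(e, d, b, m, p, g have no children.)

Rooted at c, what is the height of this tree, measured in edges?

5

A deepest node is m, reached by c – f – i – n – k – m.
That path has 5 edges, so the height is 5.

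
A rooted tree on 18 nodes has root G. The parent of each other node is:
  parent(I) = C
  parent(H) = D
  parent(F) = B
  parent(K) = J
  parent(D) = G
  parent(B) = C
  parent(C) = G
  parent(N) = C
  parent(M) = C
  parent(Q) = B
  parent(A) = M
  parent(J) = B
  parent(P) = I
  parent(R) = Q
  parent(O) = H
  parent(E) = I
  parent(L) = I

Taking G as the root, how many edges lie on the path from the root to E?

3

Climbing from E to the root: E – I – C – G. That's 3 steps.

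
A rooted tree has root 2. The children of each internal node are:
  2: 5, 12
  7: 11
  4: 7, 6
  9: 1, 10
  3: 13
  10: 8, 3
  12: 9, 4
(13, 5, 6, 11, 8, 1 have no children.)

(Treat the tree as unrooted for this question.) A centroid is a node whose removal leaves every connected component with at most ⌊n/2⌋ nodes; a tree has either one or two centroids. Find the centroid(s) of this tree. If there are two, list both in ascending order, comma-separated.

12

Removing 12 splits the tree into components of sizes 6, 4, 2; the largest is 6 ≤ ⌊13/2⌋ = 6.
Every other node leaves some component of size > 6, so the centroid is unique.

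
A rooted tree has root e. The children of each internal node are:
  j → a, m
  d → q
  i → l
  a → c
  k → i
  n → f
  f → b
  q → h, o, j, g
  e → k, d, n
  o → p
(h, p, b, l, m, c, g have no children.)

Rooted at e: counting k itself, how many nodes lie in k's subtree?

3

Descendants of k (including itself): k, i, l. That's 3.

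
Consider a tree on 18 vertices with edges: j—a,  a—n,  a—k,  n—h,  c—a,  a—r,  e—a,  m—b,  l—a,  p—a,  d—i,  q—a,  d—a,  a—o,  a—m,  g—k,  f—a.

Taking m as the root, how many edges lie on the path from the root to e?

2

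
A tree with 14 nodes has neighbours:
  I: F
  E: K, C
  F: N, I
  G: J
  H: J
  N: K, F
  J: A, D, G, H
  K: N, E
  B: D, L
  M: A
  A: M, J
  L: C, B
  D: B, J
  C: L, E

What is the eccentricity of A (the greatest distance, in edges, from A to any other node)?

10

A farthest node from A is I.
The path A – J – D – B – L – C – E – K – N – F – I has 10 edges.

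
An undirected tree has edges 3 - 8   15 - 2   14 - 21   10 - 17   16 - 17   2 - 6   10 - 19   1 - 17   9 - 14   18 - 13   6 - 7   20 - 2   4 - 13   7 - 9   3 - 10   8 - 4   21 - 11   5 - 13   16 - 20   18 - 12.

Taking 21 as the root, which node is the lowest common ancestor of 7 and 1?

7

7's ancestor chain is 7, 9, 14, 21 and 1's is 1, 17, 16, 20, 2, 6, 7, 9, 14, 21; they first meet at 7.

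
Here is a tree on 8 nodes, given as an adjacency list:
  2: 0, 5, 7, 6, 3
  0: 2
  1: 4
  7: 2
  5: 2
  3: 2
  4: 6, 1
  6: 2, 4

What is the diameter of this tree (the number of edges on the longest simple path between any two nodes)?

Starting from 1, a farthest node is 5 at distance 4.
One longest path: 1 - 4 - 6 - 2 - 5.
So the diameter is 4.

4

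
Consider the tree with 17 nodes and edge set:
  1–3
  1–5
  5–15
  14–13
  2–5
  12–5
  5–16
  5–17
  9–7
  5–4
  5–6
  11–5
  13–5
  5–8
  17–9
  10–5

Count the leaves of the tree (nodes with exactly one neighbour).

12

Degree-1 nodes: 2, 3, 4, 6, 7, 8, 10, 11, 12, 14, 15, 16 — 12 of them.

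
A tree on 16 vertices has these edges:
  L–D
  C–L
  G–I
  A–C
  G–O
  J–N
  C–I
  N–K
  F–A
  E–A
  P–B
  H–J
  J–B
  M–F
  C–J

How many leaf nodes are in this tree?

7

Exactly 7 nodes have a single neighbour: D, E, H, K, M, O, P.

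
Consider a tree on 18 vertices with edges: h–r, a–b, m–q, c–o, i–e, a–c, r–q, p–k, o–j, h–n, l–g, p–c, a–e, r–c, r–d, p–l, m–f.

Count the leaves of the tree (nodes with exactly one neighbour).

8

Exactly 8 nodes have a single neighbour: b, d, f, g, i, j, k, n.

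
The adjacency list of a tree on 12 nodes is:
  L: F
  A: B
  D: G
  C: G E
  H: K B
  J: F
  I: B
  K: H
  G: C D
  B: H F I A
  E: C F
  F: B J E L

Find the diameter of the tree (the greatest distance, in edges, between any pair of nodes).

7

A longest path is D–G–C–E–F–B–H–K, with 7 edges.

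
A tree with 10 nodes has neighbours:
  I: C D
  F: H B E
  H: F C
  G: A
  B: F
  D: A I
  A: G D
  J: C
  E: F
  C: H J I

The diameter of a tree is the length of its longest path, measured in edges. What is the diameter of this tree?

Starting from E, a farthest node is G at distance 7.
One longest path: E – F – H – C – I – D – A – G.
So the diameter is 7.

7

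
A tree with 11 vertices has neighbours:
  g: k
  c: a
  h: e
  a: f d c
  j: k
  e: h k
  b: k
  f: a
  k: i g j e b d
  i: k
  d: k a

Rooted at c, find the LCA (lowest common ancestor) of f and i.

a

f's ancestor chain is f, a, c and i's is i, k, d, a, c; they first meet at a.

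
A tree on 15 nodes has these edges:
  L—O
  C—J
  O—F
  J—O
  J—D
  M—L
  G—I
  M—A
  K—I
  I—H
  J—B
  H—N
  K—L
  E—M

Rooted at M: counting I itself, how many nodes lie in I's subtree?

Descendants of I (including itself): I, H, G, N. That's 4.

4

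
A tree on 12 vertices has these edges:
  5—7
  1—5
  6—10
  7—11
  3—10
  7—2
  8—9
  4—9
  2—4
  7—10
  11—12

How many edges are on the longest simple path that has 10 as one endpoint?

A farthest node from 10 is 8.
The path 10-7-2-4-9-8 has 5 edges.

5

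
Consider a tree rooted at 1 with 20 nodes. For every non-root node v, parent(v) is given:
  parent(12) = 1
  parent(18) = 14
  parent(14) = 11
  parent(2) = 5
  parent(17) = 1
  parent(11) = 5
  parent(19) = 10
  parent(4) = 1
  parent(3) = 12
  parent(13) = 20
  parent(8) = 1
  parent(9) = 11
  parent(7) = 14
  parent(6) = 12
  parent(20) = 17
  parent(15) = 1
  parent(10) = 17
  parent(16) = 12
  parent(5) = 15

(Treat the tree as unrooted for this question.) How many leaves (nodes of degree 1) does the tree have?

11

Degree-1 nodes: 2, 3, 4, 6, 7, 8, 9, 13, 16, 18, 19 — 11 of them.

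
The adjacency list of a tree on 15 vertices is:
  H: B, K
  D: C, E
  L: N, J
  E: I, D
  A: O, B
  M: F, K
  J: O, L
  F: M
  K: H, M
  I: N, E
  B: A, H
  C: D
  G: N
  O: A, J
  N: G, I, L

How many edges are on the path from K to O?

The path is K–H–B–A–O, which has 4 edges.

4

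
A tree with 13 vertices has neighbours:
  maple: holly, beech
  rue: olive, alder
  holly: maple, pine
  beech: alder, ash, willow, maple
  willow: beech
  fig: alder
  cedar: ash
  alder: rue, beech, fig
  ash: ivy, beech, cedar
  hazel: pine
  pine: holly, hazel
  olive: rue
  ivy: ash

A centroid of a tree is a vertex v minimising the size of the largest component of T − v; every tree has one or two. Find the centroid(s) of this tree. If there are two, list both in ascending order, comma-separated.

Delete beech: the remaining components have sizes 4, 4, 3, 1. Max 4 ≤ 6, so beech is a centroid.
Every other node leaves some component of size > 6, so the centroid is unique.

beech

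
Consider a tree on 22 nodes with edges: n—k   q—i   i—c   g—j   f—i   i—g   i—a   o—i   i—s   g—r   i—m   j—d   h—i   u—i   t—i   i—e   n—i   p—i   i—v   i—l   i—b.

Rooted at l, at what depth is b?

2

l–i–b — 2 edges.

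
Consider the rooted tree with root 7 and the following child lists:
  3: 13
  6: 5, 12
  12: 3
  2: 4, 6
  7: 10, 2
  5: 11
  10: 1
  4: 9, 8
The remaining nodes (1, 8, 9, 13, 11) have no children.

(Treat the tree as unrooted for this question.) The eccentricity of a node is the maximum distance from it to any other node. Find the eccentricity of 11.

6

Distances from 11 peak at 6, attained at 1.
11-5-6-2-7-10-1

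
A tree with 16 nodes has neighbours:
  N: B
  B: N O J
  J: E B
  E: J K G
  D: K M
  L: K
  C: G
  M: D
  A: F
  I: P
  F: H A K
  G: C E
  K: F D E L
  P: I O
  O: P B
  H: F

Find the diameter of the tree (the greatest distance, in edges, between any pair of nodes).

8

A longest path is I–P–O–B–J–E–K–F–H, with 8 edges.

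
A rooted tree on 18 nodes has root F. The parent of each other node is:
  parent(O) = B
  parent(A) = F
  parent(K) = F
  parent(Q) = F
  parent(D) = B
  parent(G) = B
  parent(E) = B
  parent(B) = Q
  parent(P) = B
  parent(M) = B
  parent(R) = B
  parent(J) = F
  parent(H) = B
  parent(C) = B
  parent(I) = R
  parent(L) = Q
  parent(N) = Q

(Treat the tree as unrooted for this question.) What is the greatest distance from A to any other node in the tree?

5

Distances from A peak at 5, attained at I.
A – F – Q – B – R – I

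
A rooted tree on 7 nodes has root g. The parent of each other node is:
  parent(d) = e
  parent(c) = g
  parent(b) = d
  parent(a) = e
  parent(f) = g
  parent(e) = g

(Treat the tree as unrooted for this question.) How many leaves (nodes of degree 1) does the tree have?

4

Exactly 4 nodes have a single neighbour: a, b, c, f.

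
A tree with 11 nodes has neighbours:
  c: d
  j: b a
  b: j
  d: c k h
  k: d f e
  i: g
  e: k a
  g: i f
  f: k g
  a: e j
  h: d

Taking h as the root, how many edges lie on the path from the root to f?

3

Climbing from f to the root: f–k–d–h. That's 3 steps.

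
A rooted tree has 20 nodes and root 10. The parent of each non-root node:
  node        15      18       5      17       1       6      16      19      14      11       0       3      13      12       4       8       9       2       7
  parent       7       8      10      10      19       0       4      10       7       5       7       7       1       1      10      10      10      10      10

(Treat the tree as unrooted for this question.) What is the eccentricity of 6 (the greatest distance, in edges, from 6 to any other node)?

6

A farthest node from 6 is 12 (13 also at distance 6).
The path 6-0-7-10-19-1-12 has 6 edges.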